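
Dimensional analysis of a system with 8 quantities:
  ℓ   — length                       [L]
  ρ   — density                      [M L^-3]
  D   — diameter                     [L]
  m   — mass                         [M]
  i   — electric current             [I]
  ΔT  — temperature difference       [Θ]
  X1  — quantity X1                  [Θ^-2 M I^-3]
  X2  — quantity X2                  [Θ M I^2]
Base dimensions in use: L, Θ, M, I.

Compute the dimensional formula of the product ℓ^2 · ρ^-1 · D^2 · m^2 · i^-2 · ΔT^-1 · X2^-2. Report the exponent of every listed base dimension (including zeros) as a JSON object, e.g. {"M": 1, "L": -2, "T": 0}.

{"L": 7, "Θ": -3, "M": -1, "I": -6}

Write exponents as rows L,Θ,M,I / cols ℓ,ρ,D,m,i,ΔT,X1,X2:
  L: [ 1 -3  1  0  0  0  0  0]
  Θ: [ 0  0  0  0  0  1 -2  1]
  M: [ 0  1  0  1  0  0  1  1]
  I: [ 0  0  0  0  1  0 -3  2]
  [L]: (2)·1+(-1)·-3+(2)·1+(2)·0+(-2)·0+(-1)·0+(-2)·0 = 7
  [Θ]: (2)·0+(-1)·0+(2)·0+(2)·0+(-2)·0+(-1)·1+(-2)·1 = -3
  [M]: (2)·0+(-1)·1+(2)·0+(2)·1+(-2)·0+(-1)·0+(-2)·1 = -1
  [I]: (2)·0+(-1)·0+(2)·0+(2)·0+(-2)·1+(-1)·0+(-2)·2 = -6
⇒ L^7 Θ^-3 M^-1 I^-6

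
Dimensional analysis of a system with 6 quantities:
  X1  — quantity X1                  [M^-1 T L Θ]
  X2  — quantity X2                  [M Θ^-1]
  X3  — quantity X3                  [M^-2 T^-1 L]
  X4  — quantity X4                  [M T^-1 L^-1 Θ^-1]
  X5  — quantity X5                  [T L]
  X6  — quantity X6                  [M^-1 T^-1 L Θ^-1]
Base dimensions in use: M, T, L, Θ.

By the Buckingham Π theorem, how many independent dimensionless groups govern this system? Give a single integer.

3

Dimensional matrix (M×T×L×Θ by X1×X2×X3×X4×X5×X6):
  M: [-1  1 -2  1  0 -1]
  T: [ 1  0 -1 -1  1 -1]
  L: [ 1  0  1 -1  1  1]
  Θ: [ 1 -1  0 -1  0 -1]
Echelon form has 3 nonzero rows (pivots: X1,X2,X3)
6 vars − rank 3 = 3 Π groups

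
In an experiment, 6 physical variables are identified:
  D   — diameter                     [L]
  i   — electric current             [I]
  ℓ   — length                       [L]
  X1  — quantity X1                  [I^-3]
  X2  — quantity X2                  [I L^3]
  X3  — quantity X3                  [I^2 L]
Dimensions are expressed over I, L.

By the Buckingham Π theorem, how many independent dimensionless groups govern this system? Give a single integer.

4

Exponent matrix [I,L] × [D,i,ℓ,X1,X2,X3]:
  I: [ 0  1  0 -3  1  2]
  L: [ 1  0  1  0  3  1]
RREF → pivots at {D,i} ⇒ r = 2
Π count = n − r = 6 − 2 = 4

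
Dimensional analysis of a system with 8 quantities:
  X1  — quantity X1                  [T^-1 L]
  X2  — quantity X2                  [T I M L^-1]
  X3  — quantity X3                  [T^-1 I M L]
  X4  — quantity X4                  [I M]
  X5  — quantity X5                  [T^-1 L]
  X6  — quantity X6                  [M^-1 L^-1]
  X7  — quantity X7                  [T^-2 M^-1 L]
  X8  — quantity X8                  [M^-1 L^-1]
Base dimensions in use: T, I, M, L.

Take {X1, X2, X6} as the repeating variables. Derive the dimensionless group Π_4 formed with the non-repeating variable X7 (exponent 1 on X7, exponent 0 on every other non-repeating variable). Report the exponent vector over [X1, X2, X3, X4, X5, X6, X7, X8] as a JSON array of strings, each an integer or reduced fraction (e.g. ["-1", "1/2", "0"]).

["-2", "0", "0", "0", "0", "-1", "1", "0"]

Write exponents as rows T,I,M,L / cols X1,X2,X3,X4,X5,X6,X7,X8:
  T: [-1  1 -1  0 -1  0 -2  0]
  I: [ 0  1  1  1  0  0  0  0]
  M: [ 0  1  1  1  0 -1 -1 -1]
  L: [ 1 -1  1  0  1 -1  1 -1]
RREF → pivots at {X1,X2,X6} ⇒ r = 3
Pivot set = {X1,X2,X6}, free = {X3,X4,X5,X7,X8}
RREF:
  r0: [   1    0    2    1    1    0    2    0]
  r1: [   0    1    1    1    0    0    0    0]
  r2: [   0    0    0    0    0    1    1    1]
  r3: [   0    0    0    0    0    0    0    0]
Fix exponent of X7 at 1, X3 at 0, X4 at 0, X5 at 0, X8 at 0; solve each RREF row for its pivot's exponent:
  r0: exp(X1) + (2)·1 = 0 ⇒ exp(X1) = -2
  r1: exp(X2) + (0)·1 = 0 ⇒ exp(X2) = 0
  r2: exp(X6) + (1)·1 = 0 ⇒ exp(X6) = -1
Π_4 = X1^-2 · X6^-1 · X7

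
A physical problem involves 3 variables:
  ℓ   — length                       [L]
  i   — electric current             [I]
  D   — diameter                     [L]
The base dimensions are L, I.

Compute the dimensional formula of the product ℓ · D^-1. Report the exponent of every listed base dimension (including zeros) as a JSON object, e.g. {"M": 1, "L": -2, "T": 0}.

{"L": 0, "I": 0}

Exponent matrix [L,I] × [ℓ,i,D]:
  L: [ 1  0  1]
  I: [ 0  1  0]
  [L]: (1)·1+(-1)·1 = 0
  [I]: (1)·0+(-1)·0 = 0
⇒ 1 (dimensionless)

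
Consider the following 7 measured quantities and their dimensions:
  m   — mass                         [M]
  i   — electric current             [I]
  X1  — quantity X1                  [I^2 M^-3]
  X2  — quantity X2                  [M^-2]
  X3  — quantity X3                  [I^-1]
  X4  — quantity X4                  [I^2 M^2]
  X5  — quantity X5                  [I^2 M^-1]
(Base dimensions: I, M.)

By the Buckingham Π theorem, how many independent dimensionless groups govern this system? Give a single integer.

5

Exponent matrix [I,M] × [m,i,X1,X2,X3,X4,X5]:
  I: [ 0  1  2  0 -1  2  2]
  M: [ 1  0 -3 -2  0  2 -1]
Row reduction gives pivot columns m,i; rank = 2
Π count = n − r = 7 − 2 = 5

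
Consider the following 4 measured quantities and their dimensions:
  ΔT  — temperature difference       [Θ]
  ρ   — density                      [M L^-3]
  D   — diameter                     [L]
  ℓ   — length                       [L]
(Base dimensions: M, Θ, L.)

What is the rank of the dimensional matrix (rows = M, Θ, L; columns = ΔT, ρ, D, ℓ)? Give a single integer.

3

Write exponents as rows M,Θ,L / cols ΔT,ρ,D,ℓ:
  M: [ 0  1  0  0]
  Θ: [ 1  0  0  0]
  L: [ 0 -3  1  1]
RREF → pivots at {ΔT,ρ,D} ⇒ r = 3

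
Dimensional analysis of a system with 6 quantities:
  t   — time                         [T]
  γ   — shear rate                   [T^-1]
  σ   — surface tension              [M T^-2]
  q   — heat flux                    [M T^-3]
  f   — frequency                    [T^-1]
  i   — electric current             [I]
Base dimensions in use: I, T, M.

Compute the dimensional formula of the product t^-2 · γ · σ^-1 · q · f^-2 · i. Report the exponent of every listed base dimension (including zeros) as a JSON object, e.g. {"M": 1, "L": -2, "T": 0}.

{"I": 1, "T": -2, "M": 0}

Exponent matrix [I,T,M] × [t,γ,σ,q,f,i]:
  I: [ 0  0  0  0  0  1]
  T: [ 1 -1 -2 -3 -1  0]
  M: [ 0  0  1  1  0  0]
  [I]: (-2)·0+(1)·0+(-1)·0+(1)·0+(-2)·0+(1)·1 = 1
  [T]: (-2)·1+(1)·-1+(-1)·-2+(1)·-3+(-2)·-1+(1)·0 = -2
  [M]: (-2)·0+(1)·0+(-1)·1+(1)·1+(-2)·0+(1)·0 = 0
⇒ I T^-2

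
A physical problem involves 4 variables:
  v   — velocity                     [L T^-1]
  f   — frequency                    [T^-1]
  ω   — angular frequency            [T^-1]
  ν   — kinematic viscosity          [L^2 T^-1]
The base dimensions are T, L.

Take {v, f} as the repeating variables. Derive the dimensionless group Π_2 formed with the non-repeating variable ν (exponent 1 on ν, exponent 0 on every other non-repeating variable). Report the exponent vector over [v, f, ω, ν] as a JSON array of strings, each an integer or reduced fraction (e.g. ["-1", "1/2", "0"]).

["-2", "1", "0", "1"]

Write exponents as rows T,L / cols v,f,ω,ν:
  T: [-1 -1 -1 -1]
  L: [ 1  0  0  2]
Echelon form has 2 nonzero rows (pivots: v,f)
Repeat: v,f; free: ω,ν
RREF:
  r0: [   1    0    0    2]
  r1: [   0    1    1   -1]
Fix exponent of ν at 1, ω at 0; solve each RREF row for its pivot's exponent:
  r0: exp(v) + (2)·1 = 0 ⇒ exp(v) = -2
  r1: exp(f) + (-1)·1 = 0 ⇒ exp(f) = 1
Π_2 = v^-2 · f · ν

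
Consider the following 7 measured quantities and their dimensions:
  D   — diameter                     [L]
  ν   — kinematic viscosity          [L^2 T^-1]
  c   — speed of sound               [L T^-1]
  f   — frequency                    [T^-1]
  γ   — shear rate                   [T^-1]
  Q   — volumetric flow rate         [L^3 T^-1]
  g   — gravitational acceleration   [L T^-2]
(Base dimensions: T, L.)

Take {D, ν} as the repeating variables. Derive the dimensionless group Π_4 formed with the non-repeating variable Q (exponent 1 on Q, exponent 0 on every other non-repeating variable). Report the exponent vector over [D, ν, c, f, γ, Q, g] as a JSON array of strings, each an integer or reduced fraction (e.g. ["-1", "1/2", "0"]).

Exponent matrix [T,L] × [D,ν,c,f,γ,Q,g]:
  T: [ 0 -1 -1 -1 -1 -1 -2]
  L: [ 1  2  1  0  0  3  1]
RREF → pivots at {D,ν} ⇒ r = 2
Repeat: D,ν; free: c,f,γ,Q,g
RREF:
  r0: [   1    0   -1   -2   -2    1   -3]
  r1: [   0    1    1    1    1    1    2]
Fix exponent of Q at 1, c at 0, f at 0, γ at 0, g at 0; solve each RREF row for its pivot's exponent:
  r0: exp(D) + (1)·1 = 0 ⇒ exp(D) = -1
  r1: exp(ν) + (1)·1 = 0 ⇒ exp(ν) = -1
Π_4 = D^-1 · ν^-1 · Q

["-1", "-1", "0", "0", "0", "1", "0"]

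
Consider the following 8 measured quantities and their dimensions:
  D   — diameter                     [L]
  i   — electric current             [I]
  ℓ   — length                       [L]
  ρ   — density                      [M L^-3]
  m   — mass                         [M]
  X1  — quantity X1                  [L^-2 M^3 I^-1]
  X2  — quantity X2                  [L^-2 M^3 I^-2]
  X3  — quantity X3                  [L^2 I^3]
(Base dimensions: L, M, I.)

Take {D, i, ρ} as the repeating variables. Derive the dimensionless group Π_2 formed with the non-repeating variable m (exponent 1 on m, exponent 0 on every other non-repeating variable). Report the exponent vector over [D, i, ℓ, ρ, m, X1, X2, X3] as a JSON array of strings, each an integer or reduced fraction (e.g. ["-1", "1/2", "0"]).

["-3", "0", "0", "-1", "1", "0", "0", "0"]

Write exponents as rows L,M,I / cols D,i,ℓ,ρ,m,X1,X2,X3:
  L: [ 1  0  1 -3  0 -2 -2  2]
  M: [ 0  0  0  1  1  3  3  0]
  I: [ 0  1  0  0  0 -1 -2  3]
RREF → pivots at {D,i,ρ} ⇒ r = 3
Repeat: D,i,ρ; free: ℓ,m,X1,X2,X3
RREF:
  r0: [   1    0    1    0    3    7    7    2]
  r1: [   0    1    0    0    0   -1   -2    3]
  r2: [   0    0    0    1    1    3    3    0]
Fix exponent of m at 1, ℓ at 0, X1 at 0, X2 at 0, X3 at 0; solve each RREF row for its pivot's exponent:
  r0: exp(D) + (3)·1 = 0 ⇒ exp(D) = -3
  r1: exp(i) + (0)·1 = 0 ⇒ exp(i) = 0
  r2: exp(ρ) + (1)·1 = 0 ⇒ exp(ρ) = -1
Π_2 = D^-3 · ρ^-1 · m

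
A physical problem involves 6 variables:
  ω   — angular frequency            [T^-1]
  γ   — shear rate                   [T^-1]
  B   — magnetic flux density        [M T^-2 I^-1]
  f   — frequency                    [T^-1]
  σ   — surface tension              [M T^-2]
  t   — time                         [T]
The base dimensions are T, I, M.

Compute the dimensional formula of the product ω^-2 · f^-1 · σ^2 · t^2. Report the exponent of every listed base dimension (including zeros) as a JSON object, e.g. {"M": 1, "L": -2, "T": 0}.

Exponent matrix [T,I,M] × [ω,γ,B,f,σ,t]:
  T: [-1 -1 -2 -1 -2  1]
  I: [ 0  0 -1  0  0  0]
  M: [ 0  0  1  0  1  0]
  [T]: (-2)·-1+(-1)·-1+(2)·-2+(2)·1 = 1
  [I]: (-2)·0+(-1)·0+(2)·0+(2)·0 = 0
  [M]: (-2)·0+(-1)·0+(2)·1+(2)·0 = 2
⇒ T M^2

{"T": 1, "I": 0, "M": 2}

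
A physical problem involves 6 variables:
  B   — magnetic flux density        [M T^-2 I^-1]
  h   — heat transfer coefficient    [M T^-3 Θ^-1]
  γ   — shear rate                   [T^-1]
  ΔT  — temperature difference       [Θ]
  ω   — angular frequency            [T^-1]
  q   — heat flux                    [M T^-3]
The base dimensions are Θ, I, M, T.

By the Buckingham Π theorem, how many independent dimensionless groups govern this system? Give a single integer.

Dimensional matrix (Θ×I×M×T by B×h×γ×ΔT×ω×q):
  Θ: [ 0 -1  0  1  0  0]
  I: [-1  0  0  0  0  0]
  M: [ 1  1  0  0  0  1]
  T: [-2 -3 -1  0 -1 -3]
Echelon form has 4 nonzero rows (pivots: B,h,γ,ΔT)
n=6, r=4 ⇒ 2 dimensionless groups

2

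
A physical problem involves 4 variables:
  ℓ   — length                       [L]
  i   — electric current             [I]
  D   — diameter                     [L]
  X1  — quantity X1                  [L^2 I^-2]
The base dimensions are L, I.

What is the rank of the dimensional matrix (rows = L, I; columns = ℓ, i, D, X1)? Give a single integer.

Write exponents as rows L,I / cols ℓ,i,D,X1:
  L: [ 1  0  1  2]
  I: [ 0  1  0 -2]
RREF → pivots at {ℓ,i} ⇒ r = 2

2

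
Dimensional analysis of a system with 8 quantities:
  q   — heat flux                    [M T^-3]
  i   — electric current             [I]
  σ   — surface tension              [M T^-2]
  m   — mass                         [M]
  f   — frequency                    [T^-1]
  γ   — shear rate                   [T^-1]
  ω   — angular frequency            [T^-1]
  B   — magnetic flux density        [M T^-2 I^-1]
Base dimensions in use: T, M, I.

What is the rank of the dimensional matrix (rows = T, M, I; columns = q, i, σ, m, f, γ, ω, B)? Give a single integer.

3

Dimensional matrix (T×M×I by q×i×σ×m×f×γ×ω×B):
  T: [-3  0 -2  0 -1 -1 -1 -2]
  M: [ 1  0  1  1  0  0  0  1]
  I: [ 0  1  0  0  0  0  0 -1]
Row reduction gives pivot columns q,i,σ; rank = 3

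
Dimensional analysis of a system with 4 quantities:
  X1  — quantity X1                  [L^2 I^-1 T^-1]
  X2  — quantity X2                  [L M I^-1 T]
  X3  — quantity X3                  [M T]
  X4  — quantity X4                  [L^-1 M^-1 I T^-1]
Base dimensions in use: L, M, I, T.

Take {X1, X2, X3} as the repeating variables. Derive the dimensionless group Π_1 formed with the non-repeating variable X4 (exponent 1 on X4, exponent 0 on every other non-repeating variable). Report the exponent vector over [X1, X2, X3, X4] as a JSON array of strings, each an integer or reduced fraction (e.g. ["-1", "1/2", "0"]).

Dimensional matrix (L×M×I×T by X1×X2×X3×X4):
  L: [ 2  1  0 -1]
  M: [ 0  1  1 -1]
  I: [-1 -1  0  1]
  T: [-1  1  1 -1]
RREF → pivots at {X1,X2,X3} ⇒ r = 3
Pivot set = {X1,X2,X3}, free = {X4}
RREF:
  r0: [   1    0    0    0]
  r1: [   0    1    0   -1]
  r2: [   0    0    1    0]
  r3: [   0    0    0    0]
Fix exponent of X4 at 1; solve each RREF row for its pivot's exponent:
  r0: exp(X1) + (0)·1 = 0 ⇒ exp(X1) = 0
  r1: exp(X2) + (-1)·1 = 0 ⇒ exp(X2) = 1
  r2: exp(X3) + (0)·1 = 0 ⇒ exp(X3) = 0
Π_1 = X2 · X4

["0", "1", "0", "1"]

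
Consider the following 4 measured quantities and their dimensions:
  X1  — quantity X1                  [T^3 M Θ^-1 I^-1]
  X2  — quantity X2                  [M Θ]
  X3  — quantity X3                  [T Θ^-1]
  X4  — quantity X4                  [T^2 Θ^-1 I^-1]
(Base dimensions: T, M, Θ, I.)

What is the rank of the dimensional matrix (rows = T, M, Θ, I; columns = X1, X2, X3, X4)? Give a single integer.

3

Exponent matrix [T,M,Θ,I] × [X1,X2,X3,X4]:
  T: [ 3  0  1  2]
  M: [ 1  1  0  0]
  Θ: [-1  1 -1 -1]
  I: [-1  0  0 -1]
Echelon form has 3 nonzero rows (pivots: X1,X2,X3)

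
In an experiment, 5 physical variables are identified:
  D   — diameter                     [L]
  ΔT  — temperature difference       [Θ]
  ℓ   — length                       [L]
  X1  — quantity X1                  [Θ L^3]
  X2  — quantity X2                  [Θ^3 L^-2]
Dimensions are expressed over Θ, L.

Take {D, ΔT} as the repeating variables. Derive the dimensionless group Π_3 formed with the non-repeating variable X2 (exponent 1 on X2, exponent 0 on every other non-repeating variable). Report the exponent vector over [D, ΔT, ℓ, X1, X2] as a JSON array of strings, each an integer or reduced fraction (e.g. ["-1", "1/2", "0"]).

["2", "-3", "0", "0", "1"]

Exponent matrix [Θ,L] × [D,ΔT,ℓ,X1,X2]:
  Θ: [ 0  1  0  1  3]
  L: [ 1  0  1  3 -2]
Echelon form has 2 nonzero rows (pivots: D,ΔT)
Repeat: D,ΔT; free: ℓ,X1,X2
RREF:
  r0: [   1    0    1    3   -2]
  r1: [   0    1    0    1    3]
Fix exponent of X2 at 1, ℓ at 0, X1 at 0; solve each RREF row for its pivot's exponent:
  r0: exp(D) + (-2)·1 = 0 ⇒ exp(D) = 2
  r1: exp(ΔT) + (3)·1 = 0 ⇒ exp(ΔT) = -3
Π_3 = D^2 · ΔT^-3 · X2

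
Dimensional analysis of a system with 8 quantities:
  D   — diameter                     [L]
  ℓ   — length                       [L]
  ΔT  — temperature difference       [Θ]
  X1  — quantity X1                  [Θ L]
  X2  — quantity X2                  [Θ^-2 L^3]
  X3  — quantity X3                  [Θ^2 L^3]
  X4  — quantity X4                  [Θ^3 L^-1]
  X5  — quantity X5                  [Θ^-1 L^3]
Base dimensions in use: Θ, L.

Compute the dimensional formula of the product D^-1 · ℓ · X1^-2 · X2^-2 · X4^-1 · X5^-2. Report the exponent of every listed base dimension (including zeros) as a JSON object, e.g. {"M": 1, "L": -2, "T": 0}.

Write exponents as rows Θ,L / cols D,ℓ,ΔT,X1,X2,X3,X4,X5:
  Θ: [ 0  0  1  1 -2  2  3 -1]
  L: [ 1  1  0  1  3  3 -1  3]
  [Θ]: (-1)·0+(1)·0+(-2)·1+(-2)·-2+(-1)·3+(-2)·-1 = 1
  [L]: (-1)·1+(1)·1+(-2)·1+(-2)·3+(-1)·-1+(-2)·3 = -13
⇒ Θ L^-13

{"Θ": 1, "L": -13}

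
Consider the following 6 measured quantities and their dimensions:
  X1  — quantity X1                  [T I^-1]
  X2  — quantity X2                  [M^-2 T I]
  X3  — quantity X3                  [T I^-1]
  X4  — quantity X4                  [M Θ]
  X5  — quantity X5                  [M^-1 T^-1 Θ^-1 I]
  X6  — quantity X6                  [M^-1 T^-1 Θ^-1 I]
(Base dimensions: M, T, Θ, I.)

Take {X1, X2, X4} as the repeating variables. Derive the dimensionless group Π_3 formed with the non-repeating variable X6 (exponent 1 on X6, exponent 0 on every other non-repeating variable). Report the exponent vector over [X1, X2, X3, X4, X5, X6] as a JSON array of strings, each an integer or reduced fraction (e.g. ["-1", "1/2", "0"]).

Write exponents as rows M,T,Θ,I / cols X1,X2,X3,X4,X5,X6:
  M: [ 0 -2  0  1 -1 -1]
  T: [ 1  1  1  0 -1 -1]
  Θ: [ 0  0  0  1 -1 -1]
  I: [-1  1 -1  0  1  1]
RREF → pivots at {X1,X2,X4} ⇒ r = 3
Repeat: X1,X2,X4; free: X3,X5,X6
RREF:
  r0: [   1    0    1    0   -1   -1]
  r1: [   0    1    0    0    0    0]
  r2: [   0    0    0    1   -1   -1]
  r3: [   0    0    0    0    0    0]
Fix exponent of X6 at 1, X3 at 0, X5 at 0; solve each RREF row for its pivot's exponent:
  r0: exp(X1) + (-1)·1 = 0 ⇒ exp(X1) = 1
  r1: exp(X2) + (0)·1 = 0 ⇒ exp(X2) = 0
  r2: exp(X4) + (-1)·1 = 0 ⇒ exp(X4) = 1
Π_3 = X1 · X4 · X6

["1", "0", "0", "1", "0", "1"]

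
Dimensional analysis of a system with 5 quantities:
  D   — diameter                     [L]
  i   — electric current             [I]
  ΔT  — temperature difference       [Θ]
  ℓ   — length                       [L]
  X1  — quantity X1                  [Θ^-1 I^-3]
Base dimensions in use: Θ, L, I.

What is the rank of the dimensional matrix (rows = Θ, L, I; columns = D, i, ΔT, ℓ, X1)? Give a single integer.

3

Write exponents as rows Θ,L,I / cols D,i,ΔT,ℓ,X1:
  Θ: [ 0  0  1  0 -1]
  L: [ 1  0  0  1  0]
  I: [ 0  1  0  0 -3]
Row reduction gives pivot columns D,i,ΔT; rank = 3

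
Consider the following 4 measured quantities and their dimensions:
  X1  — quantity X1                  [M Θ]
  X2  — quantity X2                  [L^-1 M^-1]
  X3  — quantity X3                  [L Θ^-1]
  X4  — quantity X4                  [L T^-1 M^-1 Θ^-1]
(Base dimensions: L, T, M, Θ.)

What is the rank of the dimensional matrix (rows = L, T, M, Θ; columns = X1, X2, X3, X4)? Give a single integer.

Dimensional matrix (L×T×M×Θ by X1×X2×X3×X4):
  L: [ 0 -1  1  1]
  T: [ 0  0  0 -1]
  M: [ 1 -1  0 -1]
  Θ: [ 1  0 -1 -1]
Echelon form has 3 nonzero rows (pivots: X1,X2,X4)

3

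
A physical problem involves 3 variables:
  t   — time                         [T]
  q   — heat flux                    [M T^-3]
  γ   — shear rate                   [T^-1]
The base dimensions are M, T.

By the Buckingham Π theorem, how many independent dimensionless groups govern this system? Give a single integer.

Dimensional matrix (M×T by t×q×γ):
  M: [ 0  1  0]
  T: [ 1 -3 -1]
Echelon form has 2 nonzero rows (pivots: t,q)
n=3, r=2 ⇒ 1 dimensionless group

1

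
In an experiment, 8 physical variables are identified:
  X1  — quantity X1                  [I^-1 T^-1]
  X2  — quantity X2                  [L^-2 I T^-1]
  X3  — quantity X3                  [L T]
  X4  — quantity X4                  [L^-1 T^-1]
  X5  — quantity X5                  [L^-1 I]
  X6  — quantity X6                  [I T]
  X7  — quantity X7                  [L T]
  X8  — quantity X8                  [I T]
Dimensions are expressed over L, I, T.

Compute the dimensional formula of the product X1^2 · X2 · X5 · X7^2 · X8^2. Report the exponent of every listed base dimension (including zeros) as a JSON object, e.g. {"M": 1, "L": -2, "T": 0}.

Write exponents as rows L,I,T / cols X1,X2,X3,X4,X5,X6,X7,X8:
  L: [ 0 -2  1 -1 -1  0  1  0]
  I: [-1  1  0  0  1  1  0  1]
  T: [-1 -1  1 -1  0  1  1  1]
  [L]: (2)·0+(1)·-2+(1)·-1+(2)·1+(2)·0 = -1
  [I]: (2)·-1+(1)·1+(1)·1+(2)·0+(2)·1 = 2
  [T]: (2)·-1+(1)·-1+(1)·0+(2)·1+(2)·1 = 1
⇒ L^-1 I^2 T

{"L": -1, "I": 2, "T": 1}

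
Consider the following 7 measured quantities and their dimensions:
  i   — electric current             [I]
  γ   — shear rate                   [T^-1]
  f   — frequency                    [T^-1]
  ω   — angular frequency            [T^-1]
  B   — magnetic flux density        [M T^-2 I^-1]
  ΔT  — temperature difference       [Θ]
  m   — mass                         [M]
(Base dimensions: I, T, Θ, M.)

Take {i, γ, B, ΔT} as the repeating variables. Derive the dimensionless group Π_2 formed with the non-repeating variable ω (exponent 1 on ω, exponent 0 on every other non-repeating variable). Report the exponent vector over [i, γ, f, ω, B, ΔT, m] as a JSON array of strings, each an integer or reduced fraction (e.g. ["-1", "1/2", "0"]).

["0", "-1", "0", "1", "0", "0", "0"]

Write exponents as rows I,T,Θ,M / cols i,γ,f,ω,B,ΔT,m:
  I: [ 1  0  0  0 -1  0  0]
  T: [ 0 -1 -1 -1 -2  0  0]
  Θ: [ 0  0  0  0  0  1  0]
  M: [ 0  0  0  0  1  0  1]
RREF → pivots at {i,γ,B,ΔT} ⇒ r = 4
Pivot set = {i,γ,B,ΔT}, free = {f,ω,m}
RREF:
  r0: [   1    0    0    0    0    0    1]
  r1: [   0    1    1    1    0    0   -2]
  r2: [   0    0    0    0    1    0    1]
  r3: [   0    0    0    0    0    1    0]
Fix exponent of ω at 1, f at 0, m at 0; solve each RREF row for its pivot's exponent:
  r0: exp(i) + (0)·1 = 0 ⇒ exp(i) = 0
  r1: exp(γ) + (1)·1 = 0 ⇒ exp(γ) = -1
  r2: exp(B) + (0)·1 = 0 ⇒ exp(B) = 0
  r3: exp(ΔT) + (0)·1 = 0 ⇒ exp(ΔT) = 0
Π_2 = γ^-1 · ω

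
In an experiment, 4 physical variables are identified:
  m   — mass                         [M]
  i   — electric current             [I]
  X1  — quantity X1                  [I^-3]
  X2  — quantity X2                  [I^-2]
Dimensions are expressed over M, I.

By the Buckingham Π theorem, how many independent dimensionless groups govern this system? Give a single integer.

Exponent matrix [M,I] × [m,i,X1,X2]:
  M: [ 1  0  0  0]
  I: [ 0  1 -3 -2]
Row reduction gives pivot columns m,i; rank = 2
n=4, r=2 ⇒ 2 dimensionless groups

2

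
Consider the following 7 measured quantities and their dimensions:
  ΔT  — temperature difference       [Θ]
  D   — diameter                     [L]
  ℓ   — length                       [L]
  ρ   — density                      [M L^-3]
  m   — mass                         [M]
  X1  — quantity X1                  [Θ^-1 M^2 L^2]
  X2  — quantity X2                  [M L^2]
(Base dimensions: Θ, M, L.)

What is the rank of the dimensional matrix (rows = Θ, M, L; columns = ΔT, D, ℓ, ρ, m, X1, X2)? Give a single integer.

Exponent matrix [Θ,M,L] × [ΔT,D,ℓ,ρ,m,X1,X2]:
  Θ: [ 1  0  0  0  0 -1  0]
  M: [ 0  0  0  1  1  2  1]
  L: [ 0  1  1 -3  0  2  2]
Echelon form has 3 nonzero rows (pivots: ΔT,D,ρ)

3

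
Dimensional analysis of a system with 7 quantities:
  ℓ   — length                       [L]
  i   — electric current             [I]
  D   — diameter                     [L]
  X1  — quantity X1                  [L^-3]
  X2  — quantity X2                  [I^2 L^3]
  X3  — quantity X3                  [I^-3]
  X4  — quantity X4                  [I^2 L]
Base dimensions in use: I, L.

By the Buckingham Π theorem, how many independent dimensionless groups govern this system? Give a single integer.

5

Dimensional matrix (I×L by ℓ×i×D×X1×X2×X3×X4):
  I: [ 0  1  0  0  2 -3  2]
  L: [ 1  0  1 -3  3  0  1]
Row reduction gives pivot columns ℓ,i; rank = 2
Π count = n − r = 7 − 2 = 5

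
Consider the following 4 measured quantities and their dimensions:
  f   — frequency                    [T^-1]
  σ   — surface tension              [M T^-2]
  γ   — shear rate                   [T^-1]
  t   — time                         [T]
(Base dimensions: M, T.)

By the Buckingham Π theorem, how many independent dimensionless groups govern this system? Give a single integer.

Exponent matrix [M,T] × [f,σ,γ,t]:
  M: [ 0  1  0  0]
  T: [-1 -2 -1  1]
RREF → pivots at {f,σ} ⇒ r = 2
n=4, r=2 ⇒ 2 dimensionless groups

2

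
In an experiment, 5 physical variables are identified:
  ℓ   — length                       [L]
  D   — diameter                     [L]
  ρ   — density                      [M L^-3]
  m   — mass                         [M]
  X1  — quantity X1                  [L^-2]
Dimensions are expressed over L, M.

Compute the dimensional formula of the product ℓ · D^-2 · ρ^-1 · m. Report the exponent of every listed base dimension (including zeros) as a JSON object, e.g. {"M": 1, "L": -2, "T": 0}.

{"L": 2, "M": 0}

Dimensional matrix (L×M by ℓ×D×ρ×m×X1):
  L: [ 1  1 -3  0 -2]
  M: [ 0  0  1  1  0]
  [L]: (1)·1+(-2)·1+(-1)·-3+(1)·0 = 2
  [M]: (1)·0+(-2)·0+(-1)·1+(1)·1 = 0
⇒ L^2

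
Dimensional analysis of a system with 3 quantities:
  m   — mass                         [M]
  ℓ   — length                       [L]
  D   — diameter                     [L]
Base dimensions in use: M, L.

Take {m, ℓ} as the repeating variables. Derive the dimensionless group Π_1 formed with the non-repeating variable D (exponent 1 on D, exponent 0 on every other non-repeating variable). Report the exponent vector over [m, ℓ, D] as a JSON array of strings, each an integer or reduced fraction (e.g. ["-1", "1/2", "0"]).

Exponent matrix [M,L] × [m,ℓ,D]:
  M: [ 1  0  0]
  L: [ 0  1  1]
Row reduction gives pivot columns m,ℓ; rank = 2
Repeat: m,ℓ; free: D
RREF:
  r0: [   1    0    0]
  r1: [   0    1    1]
Fix exponent of D at 1; solve each RREF row for its pivot's exponent:
  r0: exp(m) + (0)·1 = 0 ⇒ exp(m) = 0
  r1: exp(ℓ) + (1)·1 = 0 ⇒ exp(ℓ) = -1
Π_1 = ℓ^-1 · D

["0", "-1", "1"]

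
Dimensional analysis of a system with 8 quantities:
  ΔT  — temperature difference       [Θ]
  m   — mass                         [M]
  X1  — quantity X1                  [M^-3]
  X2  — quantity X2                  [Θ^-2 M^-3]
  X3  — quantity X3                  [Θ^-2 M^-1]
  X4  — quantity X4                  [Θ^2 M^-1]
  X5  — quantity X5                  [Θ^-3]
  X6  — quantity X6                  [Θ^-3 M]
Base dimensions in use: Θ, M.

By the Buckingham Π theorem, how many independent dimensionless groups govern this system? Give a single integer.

Write exponents as rows Θ,M / cols ΔT,m,X1,X2,X3,X4,X5,X6:
  Θ: [ 1  0  0 -2 -2  2 -3 -3]
  M: [ 0  1 -3 -3 -1 -1  0  1]
Echelon form has 2 nonzero rows (pivots: ΔT,m)
8 vars − rank 2 = 6 Π groups

6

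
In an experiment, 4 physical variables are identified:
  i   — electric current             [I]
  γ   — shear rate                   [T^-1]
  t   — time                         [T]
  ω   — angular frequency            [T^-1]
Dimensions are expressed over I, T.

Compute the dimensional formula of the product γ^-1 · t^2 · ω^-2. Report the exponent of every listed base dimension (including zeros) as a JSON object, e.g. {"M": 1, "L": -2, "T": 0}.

{"I": 0, "T": 5}

Dimensional matrix (I×T by i×γ×t×ω):
  I: [ 1  0  0  0]
  T: [ 0 -1  1 -1]
  [I]: (-1)·0+(2)·0+(-2)·0 = 0
  [T]: (-1)·-1+(2)·1+(-2)·-1 = 5
⇒ T^5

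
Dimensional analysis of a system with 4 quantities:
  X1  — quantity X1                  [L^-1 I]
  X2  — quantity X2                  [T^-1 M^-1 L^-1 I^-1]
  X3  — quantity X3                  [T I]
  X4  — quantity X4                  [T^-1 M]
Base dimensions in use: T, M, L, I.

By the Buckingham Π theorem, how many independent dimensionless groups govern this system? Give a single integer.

Dimensional matrix (T×M×L×I by X1×X2×X3×X4):
  T: [ 0 -1  1 -1]
  M: [ 0 -1  0  1]
  L: [-1 -1  0  0]
  I: [ 1 -1  1  0]
Row reduction gives pivot columns X1,X2,X3; rank = 3
Π count = n − r = 4 − 3 = 1

1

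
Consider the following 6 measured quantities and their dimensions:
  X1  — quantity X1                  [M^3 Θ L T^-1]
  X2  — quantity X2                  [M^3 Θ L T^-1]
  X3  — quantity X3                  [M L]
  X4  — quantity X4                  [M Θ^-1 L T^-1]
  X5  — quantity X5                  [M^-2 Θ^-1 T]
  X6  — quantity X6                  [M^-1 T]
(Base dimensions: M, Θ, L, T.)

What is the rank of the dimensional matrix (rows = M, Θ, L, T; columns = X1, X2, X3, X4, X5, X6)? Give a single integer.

3

Dimensional matrix (M×Θ×L×T by X1×X2×X3×X4×X5×X6):
  M: [ 3  3  1  1 -2 -1]
  Θ: [ 1  1  0 -1 -1  0]
  L: [ 1  1  1  1  0  0]
  T: [-1 -1  0 -1  1  1]
Echelon form has 3 nonzero rows (pivots: X1,X3,X4)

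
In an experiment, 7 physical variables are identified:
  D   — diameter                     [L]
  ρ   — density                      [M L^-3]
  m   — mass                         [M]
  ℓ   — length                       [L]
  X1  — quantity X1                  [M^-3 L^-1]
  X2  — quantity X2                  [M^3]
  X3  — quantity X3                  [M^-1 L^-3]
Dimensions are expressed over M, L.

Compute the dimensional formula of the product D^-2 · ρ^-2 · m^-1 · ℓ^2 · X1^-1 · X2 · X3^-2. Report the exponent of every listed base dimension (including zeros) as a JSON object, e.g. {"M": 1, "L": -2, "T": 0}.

Exponent matrix [M,L] × [D,ρ,m,ℓ,X1,X2,X3]:
  M: [ 0  1  1  0 -3  3 -1]
  L: [ 1 -3  0  1 -1  0 -3]
  [M]: (-2)·0+(-2)·1+(-1)·1+(2)·0+(-1)·-3+(1)·3+(-2)·-1 = 5
  [L]: (-2)·1+(-2)·-3+(-1)·0+(2)·1+(-1)·-1+(1)·0+(-2)·-3 = 13
⇒ M^5 L^13

{"M": 5, "L": 13}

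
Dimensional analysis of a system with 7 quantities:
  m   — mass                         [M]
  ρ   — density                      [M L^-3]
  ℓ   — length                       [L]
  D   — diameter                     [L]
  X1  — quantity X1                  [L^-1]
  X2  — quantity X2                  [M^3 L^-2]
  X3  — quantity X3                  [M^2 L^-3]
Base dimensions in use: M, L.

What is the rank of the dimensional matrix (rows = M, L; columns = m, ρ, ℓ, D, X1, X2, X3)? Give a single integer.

2

Write exponents as rows M,L / cols m,ρ,ℓ,D,X1,X2,X3:
  M: [ 1  1  0  0  0  3  2]
  L: [ 0 -3  1  1 -1 -2 -3]
RREF → pivots at {m,ρ} ⇒ r = 2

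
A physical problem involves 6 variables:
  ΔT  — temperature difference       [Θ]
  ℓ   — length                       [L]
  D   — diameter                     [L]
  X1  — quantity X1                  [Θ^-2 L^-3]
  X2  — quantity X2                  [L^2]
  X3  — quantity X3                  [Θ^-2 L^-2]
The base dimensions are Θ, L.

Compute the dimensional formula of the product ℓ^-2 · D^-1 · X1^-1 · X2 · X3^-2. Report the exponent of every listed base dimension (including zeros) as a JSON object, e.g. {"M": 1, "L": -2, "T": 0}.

Exponent matrix [Θ,L] × [ΔT,ℓ,D,X1,X2,X3]:
  Θ: [ 1  0  0 -2  0 -2]
  L: [ 0  1  1 -3  2 -2]
  [Θ]: (-2)·0+(-1)·0+(-1)·-2+(1)·0+(-2)·-2 = 6
  [L]: (-2)·1+(-1)·1+(-1)·-3+(1)·2+(-2)·-2 = 6
⇒ Θ^6 L^6

{"Θ": 6, "L": 6}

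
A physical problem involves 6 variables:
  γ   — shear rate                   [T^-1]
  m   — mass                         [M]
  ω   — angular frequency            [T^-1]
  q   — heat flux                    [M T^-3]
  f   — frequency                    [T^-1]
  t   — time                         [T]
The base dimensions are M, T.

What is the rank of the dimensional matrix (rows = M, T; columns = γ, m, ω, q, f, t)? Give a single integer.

2

Exponent matrix [M,T] × [γ,m,ω,q,f,t]:
  M: [ 0  1  0  1  0  0]
  T: [-1  0 -1 -3 -1  1]
Echelon form has 2 nonzero rows (pivots: γ,m)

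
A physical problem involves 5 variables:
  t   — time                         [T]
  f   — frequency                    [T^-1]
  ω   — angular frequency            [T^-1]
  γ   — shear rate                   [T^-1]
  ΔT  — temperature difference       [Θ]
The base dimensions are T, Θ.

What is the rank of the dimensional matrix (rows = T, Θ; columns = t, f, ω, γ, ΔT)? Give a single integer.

2

Dimensional matrix (T×Θ by t×f×ω×γ×ΔT):
  T: [ 1 -1 -1 -1  0]
  Θ: [ 0  0  0  0  1]
Row reduction gives pivot columns t,ΔT; rank = 2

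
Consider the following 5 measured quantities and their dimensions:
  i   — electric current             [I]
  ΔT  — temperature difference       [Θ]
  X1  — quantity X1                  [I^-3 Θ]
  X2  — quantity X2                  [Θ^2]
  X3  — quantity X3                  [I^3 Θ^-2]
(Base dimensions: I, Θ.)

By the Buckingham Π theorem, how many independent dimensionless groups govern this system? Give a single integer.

Exponent matrix [I,Θ] × [i,ΔT,X1,X2,X3]:
  I: [ 1  0 -3  0  3]
  Θ: [ 0  1  1  2 -2]
RREF → pivots at {i,ΔT} ⇒ r = 2
5 vars − rank 2 = 3 Π groups

3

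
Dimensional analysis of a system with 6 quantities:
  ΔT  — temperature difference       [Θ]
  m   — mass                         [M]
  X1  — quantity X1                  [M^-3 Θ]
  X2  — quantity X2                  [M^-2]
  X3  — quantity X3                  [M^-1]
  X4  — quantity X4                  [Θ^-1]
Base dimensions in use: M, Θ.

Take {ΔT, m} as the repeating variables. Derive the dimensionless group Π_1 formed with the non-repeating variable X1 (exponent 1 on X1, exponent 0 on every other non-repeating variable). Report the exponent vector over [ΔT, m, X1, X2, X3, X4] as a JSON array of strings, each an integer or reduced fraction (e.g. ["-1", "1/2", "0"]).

Dimensional matrix (M×Θ by ΔT×m×X1×X2×X3×X4):
  M: [ 0  1 -3 -2 -1  0]
  Θ: [ 1  0  1  0  0 -1]
RREF → pivots at {ΔT,m} ⇒ r = 2
Pivot set = {ΔT,m}, free = {X1,X2,X3,X4}
RREF:
  r0: [   1    0    1    0    0   -1]
  r1: [   0    1   -3   -2   -1    0]
Fix exponent of X1 at 1, X2 at 0, X3 at 0, X4 at 0; solve each RREF row for its pivot's exponent:
  r0: exp(ΔT) + (1)·1 = 0 ⇒ exp(ΔT) = -1
  r1: exp(m) + (-3)·1 = 0 ⇒ exp(m) = 3
Π_1 = ΔT^-1 · m^3 · X1

["-1", "3", "1", "0", "0", "0"]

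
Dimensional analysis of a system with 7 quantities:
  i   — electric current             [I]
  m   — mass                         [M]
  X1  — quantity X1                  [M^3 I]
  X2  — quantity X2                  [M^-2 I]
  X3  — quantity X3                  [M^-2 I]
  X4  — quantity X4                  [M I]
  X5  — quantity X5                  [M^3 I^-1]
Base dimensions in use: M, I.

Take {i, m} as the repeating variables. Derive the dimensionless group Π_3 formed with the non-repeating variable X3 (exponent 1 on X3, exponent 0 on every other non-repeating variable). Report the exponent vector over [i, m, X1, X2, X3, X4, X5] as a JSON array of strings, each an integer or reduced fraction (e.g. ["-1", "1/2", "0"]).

["-1", "2", "0", "0", "1", "0", "0"]

Dimensional matrix (M×I by i×m×X1×X2×X3×X4×X5):
  M: [ 0  1  3 -2 -2  1  3]
  I: [ 1  0  1  1  1  1 -1]
Echelon form has 2 nonzero rows (pivots: i,m)
Pivot set = {i,m}, free = {X1,X2,X3,X4,X5}
RREF:
  r0: [   1    0    1    1    1    1   -1]
  r1: [   0    1    3   -2   -2    1    3]
Fix exponent of X3 at 1, X1 at 0, X2 at 0, X4 at 0, X5 at 0; solve each RREF row for its pivot's exponent:
  r0: exp(i) + (1)·1 = 0 ⇒ exp(i) = -1
  r1: exp(m) + (-2)·1 = 0 ⇒ exp(m) = 2
Π_3 = i^-1 · m^2 · X3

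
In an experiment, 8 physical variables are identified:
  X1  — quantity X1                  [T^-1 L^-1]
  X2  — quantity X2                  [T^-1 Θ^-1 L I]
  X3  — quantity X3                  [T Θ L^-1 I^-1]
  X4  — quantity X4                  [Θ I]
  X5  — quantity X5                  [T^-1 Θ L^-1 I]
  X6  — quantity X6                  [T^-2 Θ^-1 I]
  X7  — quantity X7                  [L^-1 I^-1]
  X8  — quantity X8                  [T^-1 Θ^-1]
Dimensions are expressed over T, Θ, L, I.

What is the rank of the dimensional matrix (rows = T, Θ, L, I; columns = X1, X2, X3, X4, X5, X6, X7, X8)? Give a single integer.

Write exponents as rows T,Θ,L,I / cols X1,X2,X3,X4,X5,X6,X7,X8:
  T: [-1 -1  1  0 -1 -2  0 -1]
  Θ: [ 0 -1  1  1  1 -1  0 -1]
  L: [-1  1 -1  0 -1  0 -1  0]
  I: [ 0  1 -1  1  1  1 -1  0]
Row reduction gives pivot columns X1,X2,X4; rank = 3

3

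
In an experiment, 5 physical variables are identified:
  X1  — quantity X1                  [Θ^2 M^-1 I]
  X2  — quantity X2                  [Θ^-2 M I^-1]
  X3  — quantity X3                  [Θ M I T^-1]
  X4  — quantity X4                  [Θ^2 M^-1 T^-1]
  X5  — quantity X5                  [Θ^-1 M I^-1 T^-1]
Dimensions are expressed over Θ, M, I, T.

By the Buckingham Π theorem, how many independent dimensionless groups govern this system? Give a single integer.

Exponent matrix [Θ,M,I,T] × [X1,X2,X3,X4,X5]:
  Θ: [ 2 -2  1  2 -1]
  M: [-1  1  1 -1  1]
  I: [ 1 -1  1  0 -1]
  T: [ 0  0 -1 -1 -1]
Echelon form has 3 nonzero rows (pivots: X1,X3,X4)
n=5, r=3 ⇒ 2 dimensionless groups

2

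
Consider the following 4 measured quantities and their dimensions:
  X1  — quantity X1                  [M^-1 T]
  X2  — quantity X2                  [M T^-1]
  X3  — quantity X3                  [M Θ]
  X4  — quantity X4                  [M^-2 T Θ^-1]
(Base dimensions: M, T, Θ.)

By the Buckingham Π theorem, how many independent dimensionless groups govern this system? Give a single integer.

Write exponents as rows M,T,Θ / cols X1,X2,X3,X4:
  M: [-1  1  1 -2]
  T: [ 1 -1  0  1]
  Θ: [ 0  0  1 -1]
Echelon form has 2 nonzero rows (pivots: X1,X3)
Π count = n − r = 4 − 2 = 2

2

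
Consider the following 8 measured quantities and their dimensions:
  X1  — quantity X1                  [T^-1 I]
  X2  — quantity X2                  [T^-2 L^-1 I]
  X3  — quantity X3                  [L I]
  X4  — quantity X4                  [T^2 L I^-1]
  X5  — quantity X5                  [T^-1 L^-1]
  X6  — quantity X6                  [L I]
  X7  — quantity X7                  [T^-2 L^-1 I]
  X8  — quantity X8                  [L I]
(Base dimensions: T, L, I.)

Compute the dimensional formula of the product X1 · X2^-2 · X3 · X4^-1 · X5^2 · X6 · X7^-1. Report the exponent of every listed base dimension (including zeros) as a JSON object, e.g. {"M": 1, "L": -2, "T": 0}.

{"T": 1, "L": 2, "I": 1}

Exponent matrix [T,L,I] × [X1,X2,X3,X4,X5,X6,X7,X8]:
  T: [-1 -2  0  2 -1  0 -2  0]
  L: [ 0 -1  1  1 -1  1 -1  1]
  I: [ 1  1  1 -1  0  1  1  1]
  [T]: (1)·-1+(-2)·-2+(1)·0+(-1)·2+(2)·-1+(1)·0+(-1)·-2 = 1
  [L]: (1)·0+(-2)·-1+(1)·1+(-1)·1+(2)·-1+(1)·1+(-1)·-1 = 2
  [I]: (1)·1+(-2)·1+(1)·1+(-1)·-1+(2)·0+(1)·1+(-1)·1 = 1
⇒ T L^2 I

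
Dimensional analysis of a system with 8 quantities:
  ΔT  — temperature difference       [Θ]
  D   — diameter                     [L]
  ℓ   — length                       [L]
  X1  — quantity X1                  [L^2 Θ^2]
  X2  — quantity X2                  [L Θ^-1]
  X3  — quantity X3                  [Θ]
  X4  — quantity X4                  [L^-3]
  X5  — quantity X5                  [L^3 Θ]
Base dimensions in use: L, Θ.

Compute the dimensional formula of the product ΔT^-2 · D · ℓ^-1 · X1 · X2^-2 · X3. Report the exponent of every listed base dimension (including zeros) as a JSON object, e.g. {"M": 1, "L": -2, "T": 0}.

{"L": 0, "Θ": 3}

Dimensional matrix (L×Θ by ΔT×D×ℓ×X1×X2×X3×X4×X5):
  L: [ 0  1  1  2  1  0 -3  3]
  Θ: [ 1  0  0  2 -1  1  0  1]
  [L]: (-2)·0+(1)·1+(-1)·1+(1)·2+(-2)·1+(1)·0 = 0
  [Θ]: (-2)·1+(1)·0+(-1)·0+(1)·2+(-2)·-1+(1)·1 = 3
⇒ Θ^3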